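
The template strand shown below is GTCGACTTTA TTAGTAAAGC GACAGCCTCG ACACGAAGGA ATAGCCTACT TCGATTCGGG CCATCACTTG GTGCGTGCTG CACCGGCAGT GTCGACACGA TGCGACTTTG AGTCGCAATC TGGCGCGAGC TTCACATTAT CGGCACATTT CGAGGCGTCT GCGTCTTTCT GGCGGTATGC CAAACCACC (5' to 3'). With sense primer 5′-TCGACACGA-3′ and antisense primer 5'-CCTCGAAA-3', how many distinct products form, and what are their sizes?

The forward primer TCGACACGA matches the top strand at positions 28–36, 92–100.
The reverse primer's reverse complement is TTTCGAGG, matching at positions 148–155.
Each forward site pairs with the reverse site to give a product ending at position 155: sizes 128, 64 bp.

Two products: 128 bp, 64 bp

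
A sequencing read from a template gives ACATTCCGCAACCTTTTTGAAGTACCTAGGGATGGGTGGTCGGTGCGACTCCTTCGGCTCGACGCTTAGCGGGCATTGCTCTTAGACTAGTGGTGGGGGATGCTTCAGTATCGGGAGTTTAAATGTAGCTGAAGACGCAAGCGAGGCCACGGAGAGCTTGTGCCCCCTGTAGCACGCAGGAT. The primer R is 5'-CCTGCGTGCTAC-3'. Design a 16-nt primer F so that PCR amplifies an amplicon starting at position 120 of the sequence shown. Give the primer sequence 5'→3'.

The reverse primer's reverse complement GTAGCACGCAGG matches the template at positions 169–180; the product starts at position 120.
The forward primer is identical to the top strand over positions 120–135: TAAATGTAGCTGAAGA.

5'-TAAATGTAGCTGAAGA-3'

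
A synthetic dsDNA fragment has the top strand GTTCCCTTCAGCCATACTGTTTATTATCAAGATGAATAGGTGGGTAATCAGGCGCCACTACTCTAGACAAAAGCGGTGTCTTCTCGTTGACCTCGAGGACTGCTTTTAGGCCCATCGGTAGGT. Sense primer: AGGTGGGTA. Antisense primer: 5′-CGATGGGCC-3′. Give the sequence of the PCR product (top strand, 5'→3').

5'-AGGTGGGTAATCAGGCGCCACTACTCTAGACAAAAGCGGTGTCTTCTCGTTGACCTCGAGGACTGCTTTTAGGCCCATCG-3'

The forward primer matches the template at positions 38–46.
Taking the reverse complement of CGATGGGCC gives GGCCCATCG, found at positions 109–117 on the template; the primer anneals here to the top strand with its 3' end pointing upstream.
The product is the template from position 38 through 117 (80 bp).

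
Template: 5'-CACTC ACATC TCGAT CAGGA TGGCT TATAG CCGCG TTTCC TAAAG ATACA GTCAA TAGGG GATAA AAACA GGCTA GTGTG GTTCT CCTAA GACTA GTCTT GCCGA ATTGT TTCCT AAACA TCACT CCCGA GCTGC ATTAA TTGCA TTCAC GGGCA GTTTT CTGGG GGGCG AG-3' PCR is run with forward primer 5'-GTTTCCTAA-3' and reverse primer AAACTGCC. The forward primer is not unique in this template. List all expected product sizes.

125 bp, 51 bp

The forward primer GTTTCCTAA matches the top strand at positions 35–43, 109–117.
The reverse primer's reverse complement is GGCAGTTT, matching at positions 152–159.
Each forward site pairs with the reverse site to give a product ending at position 159: sizes 125, 51 bp.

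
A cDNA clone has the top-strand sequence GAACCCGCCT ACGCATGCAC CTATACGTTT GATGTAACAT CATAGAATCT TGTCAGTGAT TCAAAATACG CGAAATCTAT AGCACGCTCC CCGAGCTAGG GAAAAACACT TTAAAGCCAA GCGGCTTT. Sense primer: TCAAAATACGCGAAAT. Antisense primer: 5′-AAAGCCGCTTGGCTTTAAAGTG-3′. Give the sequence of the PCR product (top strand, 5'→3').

5'-TCAAAATACGCGAAATCTATAGCACGCTCCCCGAGCTAGGGAAAAACACTTTAAAGCCAAGCGGCTTT-3'

Forward primer TCAAAATACGCGAAAT is found on the top strand at positions 61–76.
Reverse complement of the reverse primer: CACTTTAAAGCCAAGCGGCTTT. This occurs on the top strand at positions 107–128.
The product is the template from position 61 through 128 (68 bp).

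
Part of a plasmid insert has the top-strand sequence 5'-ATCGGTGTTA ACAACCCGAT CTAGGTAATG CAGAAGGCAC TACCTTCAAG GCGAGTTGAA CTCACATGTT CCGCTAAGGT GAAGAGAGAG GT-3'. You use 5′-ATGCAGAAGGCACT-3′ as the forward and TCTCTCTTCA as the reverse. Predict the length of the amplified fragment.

Forward primer ATGCAGAAGGCACT is found on the top strand at positions 28–41.
The reverse primer's reverse complement is TGAAGAGAGA, which matches the template at positions 80–89.
The product runs from position 28 to position 89, so its length is 89 − 28 + 1 = 62 bp.

62 bp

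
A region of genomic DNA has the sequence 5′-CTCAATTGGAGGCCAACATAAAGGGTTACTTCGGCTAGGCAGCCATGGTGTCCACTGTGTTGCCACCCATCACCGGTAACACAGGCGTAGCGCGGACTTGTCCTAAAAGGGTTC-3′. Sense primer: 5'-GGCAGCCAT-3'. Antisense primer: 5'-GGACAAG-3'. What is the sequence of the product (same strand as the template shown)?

5'-GGCAGCCATGGTGTCCACTGTGTTGCCACCCATCACCGGTAACACAGGCGTAGCGCGGACTTGTCC-3'

Scanning the template, GGCAGCCAT occurs at positions 38–46; this primer anneals to the bottom strand there with its 3' end pointing downstream.
Taking the reverse complement of GGACAAG gives CTTGTCC, found at positions 97–103 on the template; the primer anneals here to the top strand with its 3' end pointing upstream.
The product is the template from position 38 through 103 (66 bp).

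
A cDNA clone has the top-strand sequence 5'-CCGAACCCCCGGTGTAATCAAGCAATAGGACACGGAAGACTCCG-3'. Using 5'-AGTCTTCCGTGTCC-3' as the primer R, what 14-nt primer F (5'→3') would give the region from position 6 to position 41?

The reverse primer's reverse complement GGACACGGAAGACT matches the template at positions 28–41; the product starts at position 6.
The forward primer is identical to the top strand over positions 6–19: CCCCCGGTGTAATC.

5'-CCCCCGGTGTAATC-3'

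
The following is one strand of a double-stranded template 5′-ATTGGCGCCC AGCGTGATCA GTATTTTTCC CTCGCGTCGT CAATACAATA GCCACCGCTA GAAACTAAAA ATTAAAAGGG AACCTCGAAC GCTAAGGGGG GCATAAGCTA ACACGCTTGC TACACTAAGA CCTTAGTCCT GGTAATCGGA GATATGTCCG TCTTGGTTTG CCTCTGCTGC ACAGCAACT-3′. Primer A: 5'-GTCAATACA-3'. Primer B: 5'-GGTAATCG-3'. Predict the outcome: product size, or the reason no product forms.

Primer A (GTCAATACA) matches the top strand at positions 39–47 (3' end points downstream).
Primer B (GGTAATCG) also matches the top strand directly, at positions 141–148 — its reverse complement CGATTACC is not present.
Both primers anneal to the bottom strand with 3' ends pointing the same way, so neither can prime synthesis back toward the other.

No product — both primers anneal to the same strand and extend in the same direction.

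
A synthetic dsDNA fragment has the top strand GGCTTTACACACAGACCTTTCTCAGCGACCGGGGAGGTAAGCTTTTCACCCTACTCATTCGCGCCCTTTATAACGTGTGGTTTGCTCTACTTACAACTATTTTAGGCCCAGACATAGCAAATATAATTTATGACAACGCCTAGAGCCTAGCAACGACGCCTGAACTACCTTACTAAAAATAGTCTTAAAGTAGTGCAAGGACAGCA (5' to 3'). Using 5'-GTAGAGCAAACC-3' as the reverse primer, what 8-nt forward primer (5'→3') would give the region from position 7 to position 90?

The reverse primer's reverse complement GGTTTGCTCTAC matches the template at positions 79–90; the product starts at position 7.
The forward primer is identical to the top strand over positions 7–14: ACACACAG.

5'-ACACACAG-3'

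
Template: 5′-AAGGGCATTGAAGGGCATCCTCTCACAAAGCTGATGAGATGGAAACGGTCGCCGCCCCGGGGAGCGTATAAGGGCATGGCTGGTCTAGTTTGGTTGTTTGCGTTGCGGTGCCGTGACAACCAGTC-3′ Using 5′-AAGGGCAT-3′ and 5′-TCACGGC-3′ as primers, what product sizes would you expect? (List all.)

116 bp, 106 bp, 47 bp

The forward primer AAGGGCAT matches the top strand at positions 1–8, 11–18, 70–77.
The reverse primer's reverse complement is GCCGTGA, matching at positions 110–116.
Each forward site pairs with the reverse site to give a product ending at position 116: sizes 116, 106, 47 bp.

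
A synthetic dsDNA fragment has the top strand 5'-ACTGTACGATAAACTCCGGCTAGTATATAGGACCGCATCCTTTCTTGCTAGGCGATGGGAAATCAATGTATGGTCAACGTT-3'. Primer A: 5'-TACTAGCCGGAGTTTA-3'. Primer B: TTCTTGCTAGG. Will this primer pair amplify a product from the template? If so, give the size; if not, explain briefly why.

Primer A (TACTAGCCGGAGTTTA) has reverse complement TAAACTCCGGCTAGTA, which matches the top strand at positions 10–25; primer A anneals to the top strand there with its 3' end pointing upstream toward position 10.
Primer B (TTCTTGCTAGG) matches the top strand directly at positions 42–52; it anneals to the bottom strand with its 3' end pointing downstream toward position 52.
The 3' ends diverge (primer A extends toward position 1, primer B toward position 81), so the primers never converge on a shared product.

No product — the primers' 3' ends point away from each other.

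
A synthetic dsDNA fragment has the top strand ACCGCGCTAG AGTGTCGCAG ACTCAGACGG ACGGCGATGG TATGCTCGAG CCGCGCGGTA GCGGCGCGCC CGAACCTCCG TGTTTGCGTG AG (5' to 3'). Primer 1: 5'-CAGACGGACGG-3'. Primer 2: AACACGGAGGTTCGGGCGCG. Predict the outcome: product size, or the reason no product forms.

Yes — a 61 bp product.

Primer 1 (CAGACGGACGG) matches the top strand at positions 24–34; it acts as a forward primer.
Primer 2's reverse complement is CGCGCCCGAACCTCCGTGTT, matching the top strand at positions 65–84; it acts as a reverse primer.
The 3' ends face each other across positions 24–84, giving a 61 bp product.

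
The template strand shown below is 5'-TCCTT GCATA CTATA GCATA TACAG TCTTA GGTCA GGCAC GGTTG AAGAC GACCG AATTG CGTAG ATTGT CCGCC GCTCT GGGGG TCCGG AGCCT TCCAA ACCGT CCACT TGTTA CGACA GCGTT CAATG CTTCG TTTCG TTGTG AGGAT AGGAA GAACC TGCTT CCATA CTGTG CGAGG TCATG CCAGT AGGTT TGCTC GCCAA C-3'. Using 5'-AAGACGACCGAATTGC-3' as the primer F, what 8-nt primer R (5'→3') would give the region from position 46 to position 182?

The product's 3' end on the top strand is position 182.
The reverse primer anneals to the top strand over positions 175–182, i.e. to GCGAGGTC.
Its sequence written 5'→3' is the reverse complement: GACCTCGC.

5'-GACCTCGC-3'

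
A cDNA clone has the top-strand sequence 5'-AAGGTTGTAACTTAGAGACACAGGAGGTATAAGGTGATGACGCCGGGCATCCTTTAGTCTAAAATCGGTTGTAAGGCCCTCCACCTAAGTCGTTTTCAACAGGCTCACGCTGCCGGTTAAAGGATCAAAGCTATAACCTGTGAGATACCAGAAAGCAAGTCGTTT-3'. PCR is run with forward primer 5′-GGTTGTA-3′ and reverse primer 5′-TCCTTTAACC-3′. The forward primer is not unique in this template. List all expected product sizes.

The forward primer GGTTGTA matches the top strand at positions 3–9, 67–73.
The reverse primer's reverse complement is GGTTAAAGGA, matching at positions 115–124.
Each forward site pairs with the reverse site to give a product ending at position 124: sizes 122, 58 bp.

122 bp, 58 bp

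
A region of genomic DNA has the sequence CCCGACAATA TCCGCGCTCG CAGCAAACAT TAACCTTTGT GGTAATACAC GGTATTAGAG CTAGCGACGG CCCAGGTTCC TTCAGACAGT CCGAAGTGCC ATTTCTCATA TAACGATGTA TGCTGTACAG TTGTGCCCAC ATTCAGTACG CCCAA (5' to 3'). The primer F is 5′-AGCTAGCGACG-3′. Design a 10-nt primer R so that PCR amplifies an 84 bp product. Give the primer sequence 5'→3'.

5'-ATGTGGGCAC-3'

The forward primer binds at positions 59–69, so an 84 bp product ends at position 59 + 84 − 1 = 142.
The reverse primer anneals to the top strand over positions 133–142, i.e. to GTGCCCACAT.
Its sequence written 5'→3' is the reverse complement: ATGTGGGCAC.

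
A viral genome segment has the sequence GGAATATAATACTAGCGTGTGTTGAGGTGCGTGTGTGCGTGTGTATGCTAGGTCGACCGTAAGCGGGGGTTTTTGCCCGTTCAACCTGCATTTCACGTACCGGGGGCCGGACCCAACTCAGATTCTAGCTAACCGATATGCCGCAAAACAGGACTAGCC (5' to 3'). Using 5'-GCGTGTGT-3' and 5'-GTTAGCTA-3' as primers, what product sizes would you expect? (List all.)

119 bp, 105 bp, 97 bp

The forward primer GCGTGTGT matches the top strand at positions 15–22, 29–36, 37–44.
The reverse primer's reverse complement is TAGCTAAC, matching at positions 126–133.
Each forward site pairs with the reverse site to give a product ending at position 133: sizes 119, 105, 97 bp.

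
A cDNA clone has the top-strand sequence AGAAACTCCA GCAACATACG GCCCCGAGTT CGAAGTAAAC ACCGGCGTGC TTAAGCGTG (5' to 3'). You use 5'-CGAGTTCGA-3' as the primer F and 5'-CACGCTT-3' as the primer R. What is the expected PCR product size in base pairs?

35 bp

Scanning the template, CGAGTTCGA occurs at positions 25–33; this primer anneals to the bottom strand there with its 3' end pointing downstream.
Reverse complement of the reverse primer: AAGCGTG. This occurs on the top strand at positions 53–59.
The product runs from position 25 to position 59, so its length is 59 − 25 + 1 = 35 bp.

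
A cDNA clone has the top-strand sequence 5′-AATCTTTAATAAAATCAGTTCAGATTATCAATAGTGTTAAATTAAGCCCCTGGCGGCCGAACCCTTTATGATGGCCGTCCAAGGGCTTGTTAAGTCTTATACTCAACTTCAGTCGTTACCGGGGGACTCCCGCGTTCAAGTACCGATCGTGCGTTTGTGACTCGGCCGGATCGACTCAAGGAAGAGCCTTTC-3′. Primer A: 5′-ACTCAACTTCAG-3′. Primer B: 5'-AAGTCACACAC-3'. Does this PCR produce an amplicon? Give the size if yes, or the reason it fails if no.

No product — primer B has no binding site in the template.

Primer B (AAGTCACACAC) does not match the top strand, and its reverse complement GTGTGTGACTT does not match either.
With no annealing site for primer B, no amplification occurs.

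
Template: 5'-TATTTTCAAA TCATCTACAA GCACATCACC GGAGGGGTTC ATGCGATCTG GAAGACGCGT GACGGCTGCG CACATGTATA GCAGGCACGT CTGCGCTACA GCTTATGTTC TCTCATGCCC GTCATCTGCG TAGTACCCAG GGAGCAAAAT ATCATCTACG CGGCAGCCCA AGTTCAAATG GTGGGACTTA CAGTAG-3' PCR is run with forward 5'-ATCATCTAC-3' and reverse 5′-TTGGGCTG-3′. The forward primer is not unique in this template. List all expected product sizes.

162 bp, 21 bp

The forward primer ATCATCTAC matches the top strand at positions 10–18, 151–159.
The reverse primer's reverse complement is CAGCCCAA, matching at positions 164–171.
Each forward site pairs with the reverse site to give a product ending at position 171: sizes 162, 21 bp.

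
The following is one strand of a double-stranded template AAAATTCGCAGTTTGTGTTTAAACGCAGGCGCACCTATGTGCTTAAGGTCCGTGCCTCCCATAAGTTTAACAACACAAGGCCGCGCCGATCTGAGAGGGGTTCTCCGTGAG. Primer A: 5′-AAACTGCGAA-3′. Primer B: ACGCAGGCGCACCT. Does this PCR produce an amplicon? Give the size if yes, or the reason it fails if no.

No product — the primers' 3' ends point away from each other.

Primer A (AAACTGCGAA) has reverse complement TTCGCAGTTT, which matches the top strand at positions 5–14; primer A anneals to the top strand there with its 3' end pointing upstream toward position 5.
Primer B (ACGCAGGCGCACCT) matches the top strand directly at positions 23–36; it anneals to the bottom strand with its 3' end pointing downstream toward position 36.
The 3' ends diverge (primer A extends toward position 1, primer B toward position 111), so the primers never converge on a shared product.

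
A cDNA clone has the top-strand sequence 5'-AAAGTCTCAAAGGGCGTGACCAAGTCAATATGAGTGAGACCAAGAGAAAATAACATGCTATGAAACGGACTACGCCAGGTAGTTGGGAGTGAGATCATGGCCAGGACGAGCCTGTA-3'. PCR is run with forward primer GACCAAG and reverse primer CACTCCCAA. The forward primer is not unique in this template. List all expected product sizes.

74 bp, 54 bp

The forward primer GACCAAG matches the top strand at positions 18–24, 38–44.
The reverse primer's reverse complement is TTGGGAGTG, matching at positions 83–91.
Each forward site pairs with the reverse site to give a product ending at position 91: sizes 74, 54 bp.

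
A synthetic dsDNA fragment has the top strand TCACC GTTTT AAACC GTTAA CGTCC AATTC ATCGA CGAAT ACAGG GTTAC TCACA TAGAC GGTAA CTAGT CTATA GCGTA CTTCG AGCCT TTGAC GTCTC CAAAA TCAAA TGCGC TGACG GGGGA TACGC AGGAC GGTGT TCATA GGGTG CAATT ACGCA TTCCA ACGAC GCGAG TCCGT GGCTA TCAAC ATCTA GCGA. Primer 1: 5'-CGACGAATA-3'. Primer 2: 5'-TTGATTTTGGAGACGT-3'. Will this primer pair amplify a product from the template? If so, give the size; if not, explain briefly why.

Primer 1 (CGACGAATA) matches the top strand at positions 33–41; it acts as a forward primer.
Primer 2's reverse complement is ACGTCTCCAAAATCAA, matching the top strand at positions 94–109; it acts as a reverse primer.
The 3' ends face each other across positions 33–109, giving a 77 bp product.

Yes — a 77 bp product.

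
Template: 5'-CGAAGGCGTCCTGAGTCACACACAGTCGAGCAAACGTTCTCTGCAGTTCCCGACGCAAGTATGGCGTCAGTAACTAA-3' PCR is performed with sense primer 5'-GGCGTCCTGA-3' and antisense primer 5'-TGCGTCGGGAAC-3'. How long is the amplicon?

53 bp

Scanning the template, GGCGTCCTGA occurs at positions 5–14; this primer anneals to the bottom strand there with its 3' end pointing downstream.
The reverse primer's reverse complement is GTTCCCGACGCA, which matches the template at positions 46–57.
Amplicon spans positions 5–57: 53 bp.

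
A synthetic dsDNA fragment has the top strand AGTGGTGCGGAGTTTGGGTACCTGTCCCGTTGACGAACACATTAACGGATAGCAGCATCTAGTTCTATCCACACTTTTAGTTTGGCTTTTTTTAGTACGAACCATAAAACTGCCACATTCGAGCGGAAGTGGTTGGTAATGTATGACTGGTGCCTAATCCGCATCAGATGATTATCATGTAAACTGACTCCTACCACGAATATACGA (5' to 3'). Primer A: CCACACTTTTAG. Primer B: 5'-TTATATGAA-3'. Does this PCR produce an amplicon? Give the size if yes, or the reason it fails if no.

Primer B (TTATATGAA) does not match the top strand, and its reverse complement TTCATATAA does not match either.
With no annealing site for primer B, no amplification occurs.

No product — primer B has no binding site in the template.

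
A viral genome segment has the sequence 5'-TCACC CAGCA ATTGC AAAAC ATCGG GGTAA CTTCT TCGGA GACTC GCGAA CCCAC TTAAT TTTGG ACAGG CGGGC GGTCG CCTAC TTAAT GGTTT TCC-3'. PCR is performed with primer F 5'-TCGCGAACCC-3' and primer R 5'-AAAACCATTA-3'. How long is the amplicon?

53 bp

The forward primer matches the template at positions 44–53.
Reverse complement of the reverse primer: TAATGGTTTT. This occurs on the top strand at positions 87–96.
The product runs from position 44 to position 96, so its length is 96 − 44 + 1 = 53 bp.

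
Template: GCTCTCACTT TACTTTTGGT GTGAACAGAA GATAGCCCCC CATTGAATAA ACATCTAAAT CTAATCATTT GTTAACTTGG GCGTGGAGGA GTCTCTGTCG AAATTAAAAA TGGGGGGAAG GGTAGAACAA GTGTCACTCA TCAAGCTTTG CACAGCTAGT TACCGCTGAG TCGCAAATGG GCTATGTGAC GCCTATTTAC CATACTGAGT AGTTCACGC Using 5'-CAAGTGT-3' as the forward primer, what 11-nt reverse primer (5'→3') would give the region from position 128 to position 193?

5'-GGCGTCACATA-3'

The product's 3' end on the top strand is position 193.
The reverse primer anneals to the top strand over positions 183–193, i.e. to TATGTGACGCC.
Its sequence written 5'→3' is the reverse complement: GGCGTCACATA.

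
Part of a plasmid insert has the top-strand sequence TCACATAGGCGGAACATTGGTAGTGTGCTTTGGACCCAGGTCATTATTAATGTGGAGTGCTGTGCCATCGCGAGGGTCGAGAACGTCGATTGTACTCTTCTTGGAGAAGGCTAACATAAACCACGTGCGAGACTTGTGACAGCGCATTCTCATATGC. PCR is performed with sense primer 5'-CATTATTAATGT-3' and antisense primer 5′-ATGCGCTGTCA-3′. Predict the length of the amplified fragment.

106 bp

Forward primer CATTATTAATGT is found on the top strand at positions 42–53.
Taking the reverse complement of ATGCGCTGTCA gives TGACAGCGCAT, found at positions 137–147 on the template; the primer anneals here to the top strand with its 3' end pointing upstream.
Product length = (reverse-primer end) − (forward-primer start) + 1 = 147 − 42 + 1 = 106 bp.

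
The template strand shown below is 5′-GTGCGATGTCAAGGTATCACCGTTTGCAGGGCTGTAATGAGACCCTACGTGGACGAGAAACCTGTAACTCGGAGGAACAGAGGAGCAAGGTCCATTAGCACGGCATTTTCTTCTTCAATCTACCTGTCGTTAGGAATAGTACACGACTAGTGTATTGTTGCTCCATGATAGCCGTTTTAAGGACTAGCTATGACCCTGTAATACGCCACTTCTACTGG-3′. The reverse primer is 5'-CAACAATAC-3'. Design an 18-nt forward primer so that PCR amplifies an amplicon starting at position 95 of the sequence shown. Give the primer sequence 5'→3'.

5'-TTAGCACGGCATTTTCTT-3'

The reverse primer's reverse complement GTATTGTTG matches the template at positions 152–160; the product starts at position 95.
The forward primer is identical to the top strand over positions 95–112: TTAGCACGGCATTTTCTT.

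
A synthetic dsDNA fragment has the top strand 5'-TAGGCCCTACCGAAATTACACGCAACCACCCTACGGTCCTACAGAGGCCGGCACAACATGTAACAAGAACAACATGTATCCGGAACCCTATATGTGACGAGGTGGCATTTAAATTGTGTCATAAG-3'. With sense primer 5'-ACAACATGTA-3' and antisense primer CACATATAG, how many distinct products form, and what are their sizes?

The forward primer ACAACATGTA matches the top strand at positions 53–62, 69–78.
The reverse primer's reverse complement is CTATATGTG, matching at positions 88–96.
Each forward site pairs with the reverse site to give a product ending at position 96: sizes 44, 28 bp.

Two products: 44 bp, 28 bp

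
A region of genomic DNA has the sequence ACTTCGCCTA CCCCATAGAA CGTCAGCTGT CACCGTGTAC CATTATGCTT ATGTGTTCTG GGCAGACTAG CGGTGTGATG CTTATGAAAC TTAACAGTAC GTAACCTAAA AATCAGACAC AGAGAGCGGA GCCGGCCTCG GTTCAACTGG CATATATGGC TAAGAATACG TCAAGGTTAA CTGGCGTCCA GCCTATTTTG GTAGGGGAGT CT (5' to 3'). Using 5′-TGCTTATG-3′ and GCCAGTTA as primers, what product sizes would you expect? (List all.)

140 bp, 107 bp

The forward primer TGCTTATG matches the top strand at positions 46–53, 79–86.
The reverse primer's reverse complement is TAACTGGC, matching at positions 178–185.
Each forward site pairs with the reverse site to give a product ending at position 185: sizes 140, 107 bp.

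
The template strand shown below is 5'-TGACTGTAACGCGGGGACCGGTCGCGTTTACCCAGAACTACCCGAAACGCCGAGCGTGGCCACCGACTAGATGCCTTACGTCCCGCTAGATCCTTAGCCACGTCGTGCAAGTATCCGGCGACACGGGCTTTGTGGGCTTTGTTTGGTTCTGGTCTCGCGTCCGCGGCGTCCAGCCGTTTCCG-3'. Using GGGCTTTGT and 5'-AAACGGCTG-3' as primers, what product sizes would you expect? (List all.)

55 bp, 46 bp

The forward primer GGGCTTTGT matches the top strand at positions 125–133, 134–142.
The reverse primer's reverse complement is CAGCCGTTT, matching at positions 171–179.
Each forward site pairs with the reverse site to give a product ending at position 179: sizes 55, 46 bp.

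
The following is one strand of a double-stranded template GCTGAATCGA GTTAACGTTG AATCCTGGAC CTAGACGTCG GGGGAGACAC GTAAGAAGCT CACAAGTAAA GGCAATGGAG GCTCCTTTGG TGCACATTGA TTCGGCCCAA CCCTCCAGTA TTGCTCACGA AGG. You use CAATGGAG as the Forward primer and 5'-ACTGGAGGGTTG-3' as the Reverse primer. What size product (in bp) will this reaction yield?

Scanning the template, CAATGGAG occurs at positions 73–80; this primer anneals to the bottom strand there with its 3' end pointing downstream.
Reverse complement of the reverse primer: CAACCCTCCAGT. This occurs on the top strand at positions 108–119.
The product runs from position 73 to position 119, so its length is 119 − 73 + 1 = 47 bp.

47 bp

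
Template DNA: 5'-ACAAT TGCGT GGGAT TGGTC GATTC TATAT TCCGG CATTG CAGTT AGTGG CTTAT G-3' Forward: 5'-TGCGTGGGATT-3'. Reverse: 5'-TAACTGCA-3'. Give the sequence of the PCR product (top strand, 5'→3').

The forward primer matches the template at positions 6–16.
Taking the reverse complement of TAACTGCA gives TGCAGTTA, found at positions 39–46 on the template; the primer anneals here to the top strand with its 3' end pointing upstream.
The product is the template from position 6 through 46 (41 bp).

5'-TGCGTGGGATTGGTCGATTCTATATTCCGGCATTGCAGTTA-3'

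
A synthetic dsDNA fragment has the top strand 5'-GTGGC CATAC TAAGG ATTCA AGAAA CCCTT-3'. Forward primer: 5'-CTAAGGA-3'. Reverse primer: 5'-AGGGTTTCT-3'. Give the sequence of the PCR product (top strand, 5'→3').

Forward primer CTAAGGA is found on the top strand at positions 10–16.
Reverse complement of the reverse primer: AGAAACCCT. This occurs on the top strand at positions 21–29.
The product is the template from position 10 through 29 (20 bp).

5'-CTAAGGATTCAAGAAACCCT-3'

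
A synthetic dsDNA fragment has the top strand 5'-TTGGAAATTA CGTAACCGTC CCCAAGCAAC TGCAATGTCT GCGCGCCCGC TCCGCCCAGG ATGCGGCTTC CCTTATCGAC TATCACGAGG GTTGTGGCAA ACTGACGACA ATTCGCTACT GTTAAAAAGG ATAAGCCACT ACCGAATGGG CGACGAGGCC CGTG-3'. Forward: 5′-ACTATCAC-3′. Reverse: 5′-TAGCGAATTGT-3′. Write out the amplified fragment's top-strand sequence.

Forward primer ACTATCAC is found on the top strand at positions 79–86.
Reverse complement of the reverse primer: ACAATTCGCTA. This occurs on the top strand at positions 108–118.
The product is the template from position 79 through 118 (40 bp).

5'-ACTATCACGAGGGTTGTGGCAAACTGACGACAATTCGCTA-3'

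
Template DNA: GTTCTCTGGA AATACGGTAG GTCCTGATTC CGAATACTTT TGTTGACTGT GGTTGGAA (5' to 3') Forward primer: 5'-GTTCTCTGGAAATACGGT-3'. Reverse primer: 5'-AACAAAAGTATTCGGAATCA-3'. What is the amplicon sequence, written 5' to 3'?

5'-GTTCTCTGGAAATACGGTAGGTCCTGATTCCGAATACTTTTGTT-3'

Scanning the template, GTTCTCTGGAAATACGGT occurs at positions 1–18; this primer anneals to the bottom strand there with its 3' end pointing downstream.
The reverse primer's reverse complement is TGATTCCGAATACTTTTGTT, which matches the template at positions 25–44.
The product is the template from position 1 through 44 (44 bp).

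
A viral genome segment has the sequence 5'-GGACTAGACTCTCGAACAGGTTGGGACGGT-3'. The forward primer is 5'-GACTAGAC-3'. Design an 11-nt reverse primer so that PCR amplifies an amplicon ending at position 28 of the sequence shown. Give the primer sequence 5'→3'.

The forward primer binds at positions 2–9; the product's 3' end on the top strand is position 28.
The reverse primer anneals to the top strand over positions 18–28, i.e. to AGGTTGGGACG.
Its sequence written 5'→3' is the reverse complement: CGTCCCAACCT.

5'-CGTCCCAACCT-3'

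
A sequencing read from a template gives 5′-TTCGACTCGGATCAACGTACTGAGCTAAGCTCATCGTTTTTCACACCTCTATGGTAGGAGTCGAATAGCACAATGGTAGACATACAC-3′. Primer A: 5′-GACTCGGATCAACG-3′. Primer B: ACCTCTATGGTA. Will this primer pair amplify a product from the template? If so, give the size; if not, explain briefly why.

Primer A (GACTCGGATCAACG) matches the top strand at positions 4–17 (3' end points downstream).
Primer B (ACCTCTATGGTA) also matches the top strand directly, at positions 45–56 — its reverse complement TACCATAGAGGT is not present.
Both primers anneal to the bottom strand with 3' ends pointing the same way, so neither can prime synthesis back toward the other.

No product — both primers anneal to the same strand and extend in the same direction.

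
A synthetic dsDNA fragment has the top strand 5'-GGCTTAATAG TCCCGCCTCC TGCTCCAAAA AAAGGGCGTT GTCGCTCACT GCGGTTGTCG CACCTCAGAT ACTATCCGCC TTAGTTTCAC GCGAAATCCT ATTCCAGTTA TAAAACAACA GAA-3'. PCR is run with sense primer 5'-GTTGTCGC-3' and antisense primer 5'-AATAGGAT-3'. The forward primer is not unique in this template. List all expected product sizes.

66 bp, 50 bp

The forward primer GTTGTCGC matches the top strand at positions 38–45, 54–61.
The reverse primer's reverse complement is ATCCTATT, matching at positions 96–103.
Each forward site pairs with the reverse site to give a product ending at position 103: sizes 66, 50 bp.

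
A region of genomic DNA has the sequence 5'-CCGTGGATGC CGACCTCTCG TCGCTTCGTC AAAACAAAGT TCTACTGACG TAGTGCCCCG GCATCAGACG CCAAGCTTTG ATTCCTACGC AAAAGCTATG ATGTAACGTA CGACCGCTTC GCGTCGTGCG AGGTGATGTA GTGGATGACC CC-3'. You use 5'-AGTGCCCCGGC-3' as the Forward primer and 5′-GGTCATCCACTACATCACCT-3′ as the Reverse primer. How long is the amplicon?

Forward primer AGTGCCCCGGC is found on the top strand at positions 52–62.
The reverse primer's reverse complement is AGGTGATGTAGTGGATGACC, which matches the template at positions 131–150.
Amplicon spans positions 52–150: 99 bp.

99 bp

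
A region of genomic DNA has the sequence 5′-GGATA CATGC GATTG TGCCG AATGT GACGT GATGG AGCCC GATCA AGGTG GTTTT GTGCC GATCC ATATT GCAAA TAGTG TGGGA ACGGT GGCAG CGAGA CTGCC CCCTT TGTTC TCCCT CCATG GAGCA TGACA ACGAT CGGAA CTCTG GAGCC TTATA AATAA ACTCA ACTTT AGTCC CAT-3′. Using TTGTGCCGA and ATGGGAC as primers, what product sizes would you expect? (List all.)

The forward primer TTGTGCCGA matches the top strand at positions 13–21, 54–62.
The reverse primer's reverse complement is GTCCCAT, matching at positions 177–183.
Each forward site pairs with the reverse site to give a product ending at position 183: sizes 171, 130 bp.

171 bp, 130 bp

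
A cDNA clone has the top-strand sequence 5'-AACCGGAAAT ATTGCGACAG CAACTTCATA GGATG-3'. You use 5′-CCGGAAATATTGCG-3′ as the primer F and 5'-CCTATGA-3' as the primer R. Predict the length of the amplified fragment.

Scanning the template, CCGGAAATATTGCG occurs at positions 3–16; this primer anneals to the bottom strand there with its 3' end pointing downstream.
Reverse complement of the reverse primer: TCATAGG. This occurs on the top strand at positions 26–32.
The product runs from position 3 to position 32, so its length is 32 − 3 + 1 = 30 bp.

30 bp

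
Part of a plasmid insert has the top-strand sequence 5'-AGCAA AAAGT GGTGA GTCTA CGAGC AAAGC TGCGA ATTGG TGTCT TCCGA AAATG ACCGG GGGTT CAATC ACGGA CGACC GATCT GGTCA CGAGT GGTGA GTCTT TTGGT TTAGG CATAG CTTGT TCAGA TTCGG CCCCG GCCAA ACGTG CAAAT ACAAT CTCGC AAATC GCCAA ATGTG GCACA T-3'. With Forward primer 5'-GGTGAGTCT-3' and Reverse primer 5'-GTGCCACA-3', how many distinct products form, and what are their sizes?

The forward primer GGTGAGTCT matches the top strand at positions 11–19, 96–104.
The reverse primer's reverse complement is TGTGGCAC, matching at positions 177–184.
Each forward site pairs with the reverse site to give a product ending at position 184: sizes 174, 89 bp.

Two products: 174 bp, 89 bp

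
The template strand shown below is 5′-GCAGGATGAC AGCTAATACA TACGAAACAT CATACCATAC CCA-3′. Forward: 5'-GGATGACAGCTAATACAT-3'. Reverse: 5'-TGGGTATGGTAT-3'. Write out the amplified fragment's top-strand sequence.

Forward primer GGATGACAGCTAATACAT is found on the top strand at positions 4–21.
The reverse primer's reverse complement is ATACCATACCCA, which matches the template at positions 32–43.
The product is the template from position 4 through 43 (40 bp).

5'-GGATGACAGCTAATACATACGAAACATCATACCATACCCA-3'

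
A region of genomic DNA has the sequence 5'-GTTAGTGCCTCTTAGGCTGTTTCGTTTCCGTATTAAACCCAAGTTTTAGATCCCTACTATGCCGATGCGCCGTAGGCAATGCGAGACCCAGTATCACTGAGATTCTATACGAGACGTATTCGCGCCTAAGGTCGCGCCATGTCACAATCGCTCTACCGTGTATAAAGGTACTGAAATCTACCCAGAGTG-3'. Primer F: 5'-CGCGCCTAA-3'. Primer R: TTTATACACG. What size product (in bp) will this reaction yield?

46 bp

Forward primer CGCGCCTAA is found on the top strand at positions 121–129.
Reverse complement of the reverse primer: CGTGTATAAA. This occurs on the top strand at positions 157–166.
The product runs from position 121 to position 166, so its length is 166 − 121 + 1 = 46 bp.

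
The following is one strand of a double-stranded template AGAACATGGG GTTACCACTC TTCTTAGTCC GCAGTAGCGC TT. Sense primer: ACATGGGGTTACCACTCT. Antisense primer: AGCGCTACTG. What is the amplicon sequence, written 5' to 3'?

5'-ACATGGGGTTACCACTCTTCTTAGTCCGCAGTAGCGCT-3'

Scanning the template, ACATGGGGTTACCACTCT occurs at positions 4–21; this primer anneals to the bottom strand there with its 3' end pointing downstream.
The reverse primer's reverse complement is CAGTAGCGCT, which matches the template at positions 32–41.
The product is the template from position 4 through 41 (38 bp).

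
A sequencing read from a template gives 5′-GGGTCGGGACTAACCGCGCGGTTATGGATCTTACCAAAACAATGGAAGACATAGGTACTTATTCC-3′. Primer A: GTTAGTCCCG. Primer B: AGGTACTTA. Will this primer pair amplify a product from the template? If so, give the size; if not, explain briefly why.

No product — the primers' 3' ends point away from each other.

Primer A (GTTAGTCCCG) has reverse complement CGGGACTAAC, which matches the top strand at positions 5–14; primer A anneals to the top strand there with its 3' end pointing upstream toward position 5.
Primer B (AGGTACTTA) matches the top strand directly at positions 53–61; it anneals to the bottom strand with its 3' end pointing downstream toward position 61.
The 3' ends diverge (primer A extends toward position 1, primer B toward position 65), so the primers never converge on a shared product.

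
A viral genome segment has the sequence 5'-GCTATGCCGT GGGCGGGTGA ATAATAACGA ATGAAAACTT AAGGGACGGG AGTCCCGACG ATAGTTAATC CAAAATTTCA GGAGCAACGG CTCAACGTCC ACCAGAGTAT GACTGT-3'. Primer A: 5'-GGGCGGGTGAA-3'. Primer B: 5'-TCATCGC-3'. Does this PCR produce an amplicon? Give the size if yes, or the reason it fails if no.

No product — primer B has no binding site in the template.

Primer B (TCATCGC) does not match the top strand, and its reverse complement GCGATGA does not match either.
With no annealing site for primer B, no amplification occurs.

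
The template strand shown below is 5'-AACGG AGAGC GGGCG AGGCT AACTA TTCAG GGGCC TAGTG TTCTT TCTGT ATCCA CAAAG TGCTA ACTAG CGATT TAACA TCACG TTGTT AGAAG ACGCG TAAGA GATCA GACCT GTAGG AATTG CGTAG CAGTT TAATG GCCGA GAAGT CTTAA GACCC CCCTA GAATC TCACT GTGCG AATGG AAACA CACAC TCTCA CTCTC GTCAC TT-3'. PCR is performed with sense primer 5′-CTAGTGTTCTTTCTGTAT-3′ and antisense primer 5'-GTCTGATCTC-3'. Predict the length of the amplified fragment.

79 bp

The forward primer matches the template at positions 35–52.
Taking the reverse complement of GTCTGATCTC gives GAGATCAGAC, found at positions 104–113 on the template; the primer anneals here to the top strand with its 3' end pointing upstream.
The product runs from position 35 to position 113, so its length is 113 − 35 + 1 = 79 bp.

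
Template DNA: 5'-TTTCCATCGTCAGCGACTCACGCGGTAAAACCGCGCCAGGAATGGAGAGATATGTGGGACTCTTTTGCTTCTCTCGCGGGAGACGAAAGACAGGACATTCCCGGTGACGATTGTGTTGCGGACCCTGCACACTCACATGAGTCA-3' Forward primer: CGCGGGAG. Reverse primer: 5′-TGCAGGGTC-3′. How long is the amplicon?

Scanning the template, CGCGGGAG occurs at positions 75–82; this primer anneals to the bottom strand there with its 3' end pointing downstream.
Reverse complement of the reverse primer: GACCCTGCA. This occurs on the top strand at positions 121–129.
The product runs from position 75 to position 129, so its length is 129 − 75 + 1 = 55 bp.

55 bp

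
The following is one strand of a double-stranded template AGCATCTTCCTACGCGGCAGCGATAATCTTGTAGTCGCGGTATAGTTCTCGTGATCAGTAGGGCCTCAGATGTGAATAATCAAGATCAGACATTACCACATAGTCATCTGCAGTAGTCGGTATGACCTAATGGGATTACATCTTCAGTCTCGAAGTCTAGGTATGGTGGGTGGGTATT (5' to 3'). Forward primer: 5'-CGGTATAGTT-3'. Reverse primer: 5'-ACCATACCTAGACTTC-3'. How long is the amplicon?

Forward primer CGGTATAGTT is found on the top strand at positions 38–47.
The reverse primer's reverse complement is GAAGTCTAGGTATGGT, which matches the template at positions 152–167.
Amplicon spans positions 38–167: 130 bp.

130 bp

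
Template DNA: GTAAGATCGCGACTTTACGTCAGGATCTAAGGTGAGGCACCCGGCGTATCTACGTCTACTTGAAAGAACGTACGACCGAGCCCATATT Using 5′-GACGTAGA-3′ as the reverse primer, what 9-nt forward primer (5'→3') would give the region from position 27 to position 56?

5'-CTAAGGTGA-3'

The reverse primer's reverse complement TCTACGTC matches the template at positions 49–56; the product starts at position 27.
The forward primer is identical to the top strand over positions 27–35: CTAAGGTGA.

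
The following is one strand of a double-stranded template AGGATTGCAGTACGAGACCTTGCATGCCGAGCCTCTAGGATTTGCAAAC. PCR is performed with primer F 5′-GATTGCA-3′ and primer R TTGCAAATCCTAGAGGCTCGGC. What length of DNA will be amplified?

Forward primer GATTGCA is found on the top strand at positions 3–9.
Taking the reverse complement of TTGCAAATCCTAGAGGCTCGGC gives GCCGAGCCTCTAGGATTTGCAA, found at positions 26–47 on the template; the primer anneals here to the top strand with its 3' end pointing upstream.
The product runs from position 3 to position 47, so its length is 47 − 3 + 1 = 45 bp.

45 bp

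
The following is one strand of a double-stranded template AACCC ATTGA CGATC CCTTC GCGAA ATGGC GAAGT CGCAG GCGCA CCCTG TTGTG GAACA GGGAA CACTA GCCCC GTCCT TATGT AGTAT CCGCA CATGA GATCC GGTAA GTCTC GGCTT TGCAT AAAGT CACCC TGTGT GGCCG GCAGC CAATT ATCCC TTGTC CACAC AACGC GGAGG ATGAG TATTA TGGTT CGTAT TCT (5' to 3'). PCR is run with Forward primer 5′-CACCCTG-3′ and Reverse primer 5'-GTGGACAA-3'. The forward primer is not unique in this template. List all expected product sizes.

The forward primer CACCCTG matches the top strand at positions 44–50, 131–137.
The reverse primer's reverse complement is TTGTCCAC, matching at positions 161–168.
Each forward site pairs with the reverse site to give a product ending at position 168: sizes 125, 38 bp.

125 bp, 38 bp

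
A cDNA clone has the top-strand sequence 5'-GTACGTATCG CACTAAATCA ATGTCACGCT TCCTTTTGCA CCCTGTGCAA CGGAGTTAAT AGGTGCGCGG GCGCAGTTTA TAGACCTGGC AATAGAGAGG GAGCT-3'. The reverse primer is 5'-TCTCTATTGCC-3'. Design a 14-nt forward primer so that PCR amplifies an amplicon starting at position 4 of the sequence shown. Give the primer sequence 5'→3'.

The reverse primer's reverse complement GGCAATAGAGA matches the template at positions 88–98; the product starts at position 4.
The forward primer is identical to the top strand over positions 4–17: CGTATCGCACTAAA.

5'-CGTATCGCACTAAA-3'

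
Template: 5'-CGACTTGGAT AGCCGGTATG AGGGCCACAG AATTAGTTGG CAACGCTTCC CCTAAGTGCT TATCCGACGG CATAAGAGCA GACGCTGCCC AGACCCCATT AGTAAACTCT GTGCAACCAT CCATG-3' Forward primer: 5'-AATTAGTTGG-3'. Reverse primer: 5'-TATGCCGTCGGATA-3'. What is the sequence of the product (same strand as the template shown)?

5'-AATTAGTTGGCAACGCTTCCCCTAAGTGCTTATCCGACGGCATA-3'

Scanning the template, AATTAGTTGG occurs at positions 31–40; this primer anneals to the bottom strand there with its 3' end pointing downstream.
Taking the reverse complement of TATGCCGTCGGATA gives TATCCGACGGCATA, found at positions 61–74 on the template; the primer anneals here to the top strand with its 3' end pointing upstream.
The product is the template from position 31 through 74 (44 bp).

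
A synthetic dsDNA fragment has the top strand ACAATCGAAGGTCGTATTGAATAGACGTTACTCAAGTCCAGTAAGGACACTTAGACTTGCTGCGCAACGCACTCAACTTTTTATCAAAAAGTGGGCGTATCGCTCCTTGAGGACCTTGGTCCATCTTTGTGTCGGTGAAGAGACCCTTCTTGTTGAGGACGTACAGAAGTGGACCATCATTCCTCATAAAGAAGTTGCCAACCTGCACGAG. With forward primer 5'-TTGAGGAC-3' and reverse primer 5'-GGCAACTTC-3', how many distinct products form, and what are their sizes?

Two products: 93 bp, 47 bp

The forward primer TTGAGGAC matches the top strand at positions 107–114, 153–160.
The reverse primer's reverse complement is GAAGTTGCC, matching at positions 191–199.
Each forward site pairs with the reverse site to give a product ending at position 199: sizes 93, 47 bp.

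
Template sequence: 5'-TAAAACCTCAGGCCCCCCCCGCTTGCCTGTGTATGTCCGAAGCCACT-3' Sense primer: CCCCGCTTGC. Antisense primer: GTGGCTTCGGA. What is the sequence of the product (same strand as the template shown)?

5'-CCCCGCTTGCCTGTGTATGTCCGAAGCCAC-3'

Forward primer CCCCGCTTGC is found on the top strand at positions 17–26.
Reverse complement of the reverse primer: TCCGAAGCCAC. This occurs on the top strand at positions 36–46.
The product is the template from position 17 through 46 (30 bp).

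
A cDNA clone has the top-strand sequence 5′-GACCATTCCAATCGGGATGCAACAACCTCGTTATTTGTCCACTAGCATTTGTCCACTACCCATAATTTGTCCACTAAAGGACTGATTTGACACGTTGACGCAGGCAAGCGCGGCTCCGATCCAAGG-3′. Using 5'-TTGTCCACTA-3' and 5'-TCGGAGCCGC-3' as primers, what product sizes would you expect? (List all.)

The forward primer TTGTCCACTA matches the top strand at positions 35–44, 49–58, 67–76.
The reverse primer's reverse complement is GCGGCTCCGA, matching at positions 110–119.
Each forward site pairs with the reverse site to give a product ending at position 119: sizes 85, 71, 53 bp.

85 bp, 71 bp, 53 bp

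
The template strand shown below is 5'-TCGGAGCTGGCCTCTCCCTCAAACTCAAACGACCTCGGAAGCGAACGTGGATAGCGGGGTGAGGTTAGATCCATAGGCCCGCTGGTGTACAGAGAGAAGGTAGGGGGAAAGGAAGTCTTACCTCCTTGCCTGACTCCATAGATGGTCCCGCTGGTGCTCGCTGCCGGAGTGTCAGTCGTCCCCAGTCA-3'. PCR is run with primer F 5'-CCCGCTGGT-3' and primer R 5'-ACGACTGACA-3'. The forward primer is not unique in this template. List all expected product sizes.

102 bp, 33 bp

The forward primer CCCGCTGGT matches the top strand at positions 78–86, 147–155.
The reverse primer's reverse complement is TGTCAGTCGT, matching at positions 170–179.
Each forward site pairs with the reverse site to give a product ending at position 179: sizes 102, 33 bp.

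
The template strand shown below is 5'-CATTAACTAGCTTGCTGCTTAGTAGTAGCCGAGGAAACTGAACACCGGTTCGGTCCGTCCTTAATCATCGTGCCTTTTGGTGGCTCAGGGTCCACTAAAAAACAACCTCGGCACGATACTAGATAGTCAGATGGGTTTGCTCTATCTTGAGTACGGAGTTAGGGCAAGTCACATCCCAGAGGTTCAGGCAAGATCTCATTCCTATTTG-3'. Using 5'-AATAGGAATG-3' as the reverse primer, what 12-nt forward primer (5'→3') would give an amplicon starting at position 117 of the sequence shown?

The reverse primer's reverse complement CATTCCTATT matches the template at positions 197–206; the product starts at position 117.
The forward primer is identical to the top strand over positions 117–128: TACTAGATAGTC.

5'-TACTAGATAGTC-3'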